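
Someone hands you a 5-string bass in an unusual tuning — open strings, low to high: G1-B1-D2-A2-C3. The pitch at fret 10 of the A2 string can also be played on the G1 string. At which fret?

24

A2 at fret 10 is A2 + 10 semitones = G3.
The open G1 string is 14 semitones below the open A2, so the same pitch on the G1 string lies at fret 10 + 14 = 24.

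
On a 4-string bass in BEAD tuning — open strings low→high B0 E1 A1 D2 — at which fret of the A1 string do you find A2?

A2 is 12 semitones above the open A1 (A–A#–B–C–…–G–G#–A), so it sits at fret 12.

12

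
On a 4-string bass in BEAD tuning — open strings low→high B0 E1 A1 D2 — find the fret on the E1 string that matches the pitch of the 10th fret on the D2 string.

Fret 10 on D2 is MIDI 38 + 10 = 48 (C3). On the E1 string (open MIDI 28), that pitch is 48 − 28 = fret 20.

20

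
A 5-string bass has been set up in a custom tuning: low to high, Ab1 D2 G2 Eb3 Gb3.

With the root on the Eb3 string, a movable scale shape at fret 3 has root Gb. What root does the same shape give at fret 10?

Db

Moving from fret 3 to fret 10 shifts the root by 7 semitones.
Gb up 7 semitones is Db.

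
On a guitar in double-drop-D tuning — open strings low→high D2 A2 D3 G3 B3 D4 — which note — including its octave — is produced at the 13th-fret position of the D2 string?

D2 is MIDI 38. Adding 13 gives 51, which is D#3.
(Equivalently spelled Eb3.)

D#3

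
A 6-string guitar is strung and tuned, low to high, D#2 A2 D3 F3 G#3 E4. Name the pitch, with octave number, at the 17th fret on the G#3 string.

C#5

G#3 is MIDI 56. Adding 17 gives 73, which is C#5.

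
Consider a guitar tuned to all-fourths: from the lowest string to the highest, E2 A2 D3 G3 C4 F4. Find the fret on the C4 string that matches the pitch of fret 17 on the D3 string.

Fret 17 on D3 is MIDI 50 + 17 = 67 (G4). On the C4 string (open MIDI 60), that pitch is 67 − 60 = fret 7.

7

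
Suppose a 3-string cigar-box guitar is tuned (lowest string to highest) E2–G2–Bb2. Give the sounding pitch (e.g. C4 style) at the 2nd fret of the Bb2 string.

Bb2 is MIDI 46. Adding 2 gives 48, which is C3.

C3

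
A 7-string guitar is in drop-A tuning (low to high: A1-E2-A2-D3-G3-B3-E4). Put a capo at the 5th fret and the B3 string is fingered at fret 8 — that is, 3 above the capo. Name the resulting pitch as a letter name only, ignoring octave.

G

The capo raises the open B3 by 5 semitones to E4; fretting 3 more gives B3 + 5 + 3 = B3 + 8 semitones, landing on G.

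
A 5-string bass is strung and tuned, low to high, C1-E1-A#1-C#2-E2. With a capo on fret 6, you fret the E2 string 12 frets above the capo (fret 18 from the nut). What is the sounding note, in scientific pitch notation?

A#3

The capo raises the open E2 by 6 semitones to A#2; fretting 12 more gives E2 + 6 + 12 = E2 + 18 semitones = A#3.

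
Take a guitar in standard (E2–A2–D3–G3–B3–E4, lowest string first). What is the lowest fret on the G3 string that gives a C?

5

From G3, count semitones up the chromatic scale until reaching C: G–G#–A–A#–B–C — 5 steps.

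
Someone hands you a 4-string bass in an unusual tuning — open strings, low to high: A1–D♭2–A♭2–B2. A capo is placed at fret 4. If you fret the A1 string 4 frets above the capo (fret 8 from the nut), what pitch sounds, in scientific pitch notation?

F2

The capo raises the open A1 by 4 semitones to D♭2; fretting 4 more gives A1 + 4 + 4 = A1 + 8 semitones = F2.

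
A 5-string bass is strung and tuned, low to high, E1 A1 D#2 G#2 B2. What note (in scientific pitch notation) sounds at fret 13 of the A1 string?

A#2

The open A1 string plus 13 semitones: A–A#–B–C–…–G#–A–A#.
The walk passes from B into C once, so the octave number goes from 1 to 2.
(Equivalently spelled Bb2.)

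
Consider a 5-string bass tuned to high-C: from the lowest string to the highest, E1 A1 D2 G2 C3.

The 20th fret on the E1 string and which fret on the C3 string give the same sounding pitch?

0

E1 at fret 20 is E1 + 20 semitones = C3.
The open C3 string is 20 semitones above the open E1, so the same pitch on the C3 string lies at fret 20 − 20 = 0.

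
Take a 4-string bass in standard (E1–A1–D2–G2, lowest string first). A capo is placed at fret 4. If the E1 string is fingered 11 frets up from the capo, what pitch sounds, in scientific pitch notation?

The capo raises the open E1 by 4 semitones to G#1; fretting 11 more gives E1 + 4 + 11 = E1 + 15 semitones = G2.

G2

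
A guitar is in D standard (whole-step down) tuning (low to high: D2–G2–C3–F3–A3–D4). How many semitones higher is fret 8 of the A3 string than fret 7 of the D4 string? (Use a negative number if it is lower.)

A3 at fret 8 → F4 (MIDI 65); D4 at fret 7 → A4 (MIDI 69).
65 − 69 = -4, so the two pitches are 4 semitones apart.

-4 semitones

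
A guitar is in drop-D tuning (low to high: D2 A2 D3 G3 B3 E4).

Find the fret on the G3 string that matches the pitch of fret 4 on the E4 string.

Fret 4 on E4 is MIDI 64 + 4 = 68 (G♯4). On the G3 string (open MIDI 55), that pitch is 68 − 55 = fret 13.

13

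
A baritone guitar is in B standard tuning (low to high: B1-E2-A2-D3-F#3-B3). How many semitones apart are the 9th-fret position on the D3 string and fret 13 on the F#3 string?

8 semitones

D3 at fret 9 → B3 (MIDI 59); F#3 at fret 13 → G4 (MIDI 67).
59 − 67 = -8, so the two pitches are 8 semitones apart, with G4 the higher.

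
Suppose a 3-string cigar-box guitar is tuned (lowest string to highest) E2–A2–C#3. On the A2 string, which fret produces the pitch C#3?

C#3 is 4 semitones above the open A2 (A–A#–B–C–C#), so it sits at fret 4.

4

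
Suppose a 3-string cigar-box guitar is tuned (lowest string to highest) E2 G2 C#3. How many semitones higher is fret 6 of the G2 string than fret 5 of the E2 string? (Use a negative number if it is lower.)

G2 at fret 6 → C#3 (MIDI 49); E2 at fret 5 → A2 (MIDI 45).
49 − 45 = 4, so the two pitches are 4 semitones apart.

4 semitones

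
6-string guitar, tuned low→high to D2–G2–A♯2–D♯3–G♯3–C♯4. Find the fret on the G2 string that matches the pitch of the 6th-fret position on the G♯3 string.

19

G♯3 at fret 6 is G♯3 + 6 semitones = D4.
The open G2 string is 13 semitones below the open G♯3, so the same pitch on the G2 string lies at fret 6 + 13 = 19.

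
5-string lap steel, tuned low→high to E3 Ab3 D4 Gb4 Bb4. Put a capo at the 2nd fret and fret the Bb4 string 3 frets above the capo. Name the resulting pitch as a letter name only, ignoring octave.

The capo raises the open Bb4 by 2 semitones to C5; fretting 3 more gives Bb4 + 2 + 3 = Bb4 + 5 semitones, landing on Eb.

Eb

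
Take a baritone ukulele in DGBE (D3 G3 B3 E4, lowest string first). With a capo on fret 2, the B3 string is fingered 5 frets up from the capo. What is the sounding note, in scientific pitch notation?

F♯4

The capo raises the open B3 by 2 semitones to C♯4; fretting 5 more gives B3 + 2 + 5 = B3 + 7 semitones = F♯4.
(Also written G♭.)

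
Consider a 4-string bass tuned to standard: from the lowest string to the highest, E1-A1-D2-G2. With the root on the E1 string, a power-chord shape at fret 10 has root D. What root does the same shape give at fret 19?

B

Moving from fret 10 to fret 19 shifts the root by 9 semitones.
D up 9 semitones is B.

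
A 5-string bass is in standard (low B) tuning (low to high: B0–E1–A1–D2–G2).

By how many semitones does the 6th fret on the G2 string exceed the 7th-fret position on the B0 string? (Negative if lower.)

19 semitones

G2 at fret 6 → C#3 (MIDI 49); B0 at fret 7 → F#1 (MIDI 30).
49 − 30 = 19, so the two pitches are 19 semitones apart.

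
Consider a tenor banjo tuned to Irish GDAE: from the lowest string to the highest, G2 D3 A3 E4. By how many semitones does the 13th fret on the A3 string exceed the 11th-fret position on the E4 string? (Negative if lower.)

-5 semitones

A3 at fret 13 → A♯4 (MIDI 70); E4 at fret 11 → D♯5 (MIDI 75).
70 − 75 = -5, so the two pitches are 5 semitones apart.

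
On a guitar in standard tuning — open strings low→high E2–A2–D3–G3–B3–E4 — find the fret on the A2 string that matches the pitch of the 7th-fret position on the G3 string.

G3 at fret 7 is G3 + 7 semitones = D4.
The open A2 string is 10 semitones below the open G3, so the same pitch on the A2 string lies at fret 7 + 10 = 17.

17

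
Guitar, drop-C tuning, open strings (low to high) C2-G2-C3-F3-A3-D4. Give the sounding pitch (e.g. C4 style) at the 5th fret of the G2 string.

The open G2 string plus 5 semitones: G–G#–A–A#–B–C.
The walk passes from B into C once, so the octave number goes from 2 to 3.

C3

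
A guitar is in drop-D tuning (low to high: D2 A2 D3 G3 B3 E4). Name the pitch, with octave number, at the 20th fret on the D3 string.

D3 is MIDI 50. Adding 20 gives 70, which is A#4.
(Equivalently spelled Bb4.)

A#4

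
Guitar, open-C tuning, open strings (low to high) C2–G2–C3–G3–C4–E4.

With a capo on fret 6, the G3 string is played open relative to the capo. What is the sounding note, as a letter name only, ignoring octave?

The capo raises the open G3 by 6 semitones to C#4; fretting 0 more gives G3 + 6 + 0 = G3 + 6 semitones, landing on C#.
(Also written Db.)

C#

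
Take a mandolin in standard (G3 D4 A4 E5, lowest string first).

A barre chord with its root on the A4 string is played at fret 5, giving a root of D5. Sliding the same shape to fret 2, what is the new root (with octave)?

B4

Moving from fret 5 to fret 2 shifts the root by -3 semitones.
D5 down 3 semitones is B4.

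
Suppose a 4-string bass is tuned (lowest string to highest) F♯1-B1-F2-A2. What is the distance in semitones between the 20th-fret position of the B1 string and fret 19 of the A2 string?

B1 at fret 20 → G3 (MIDI 55); A2 at fret 19 → E4 (MIDI 64).
55 − 64 = -9, so the two pitches are 9 semitones apart, with E4 the higher.

9 semitones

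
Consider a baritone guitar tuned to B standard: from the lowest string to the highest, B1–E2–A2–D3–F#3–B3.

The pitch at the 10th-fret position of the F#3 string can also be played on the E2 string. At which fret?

F#3 at fret 10 is F#3 + 10 semitones = E4.
The open E2 string is 14 semitones below the open F#3, so the same pitch on the E2 string lies at fret 10 + 14 = 24.

24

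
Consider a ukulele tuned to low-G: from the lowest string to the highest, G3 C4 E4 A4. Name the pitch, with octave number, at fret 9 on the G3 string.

E4

The open G3 string plus 9 semitones: G–G#–A–A#–B–C–C#–D–D#–E.
The walk passes from B into C once, so the octave number goes from 3 to 4.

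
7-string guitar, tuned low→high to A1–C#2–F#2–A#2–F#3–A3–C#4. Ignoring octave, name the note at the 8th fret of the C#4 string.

A

C#4 is MIDI 61. Adding 8 gives 69; 69 mod 12 = 9, i.e. A.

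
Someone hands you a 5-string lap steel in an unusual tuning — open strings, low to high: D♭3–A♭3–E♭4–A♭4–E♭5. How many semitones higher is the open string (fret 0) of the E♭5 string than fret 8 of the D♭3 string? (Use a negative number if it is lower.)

18 semitones

E♭5 at fret 0 → E♭5 (MIDI 75); D♭3 at fret 8 → A3 (MIDI 57).
75 − 57 = 18, so the two pitches are 18 semitones apart.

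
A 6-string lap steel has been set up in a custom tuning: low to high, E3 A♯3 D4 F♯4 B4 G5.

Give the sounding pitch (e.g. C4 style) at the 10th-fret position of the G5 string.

F6

The open G5 string plus 10 semitones: G–G#–A–A#–…–D#–E–F.
The walk passes from B into C once, so the octave number goes from 5 to 6.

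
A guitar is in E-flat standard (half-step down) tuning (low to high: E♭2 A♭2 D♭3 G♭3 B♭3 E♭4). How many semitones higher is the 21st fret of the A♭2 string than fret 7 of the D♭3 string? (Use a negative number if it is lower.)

A♭2 at fret 21 → F4 (MIDI 65); D♭3 at fret 7 → A♭3 (MIDI 56).
65 − 56 = 9, so the two pitches are 9 semitones apart.

9 semitones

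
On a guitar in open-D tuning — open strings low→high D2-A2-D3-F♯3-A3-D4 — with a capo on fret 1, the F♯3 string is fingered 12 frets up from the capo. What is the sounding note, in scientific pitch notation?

G4

The capo raises the open F♯3 by 1 semitone to G3; fretting 12 more gives F♯3 + 1 + 12 = F♯3 + 13 semitones = G4.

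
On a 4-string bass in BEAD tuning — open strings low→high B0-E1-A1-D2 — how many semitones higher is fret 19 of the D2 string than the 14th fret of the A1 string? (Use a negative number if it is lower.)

D2 at fret 19 → A3 (MIDI 57); A1 at fret 14 → B2 (MIDI 47).
57 − 47 = 10, so the two pitches are 10 semitones apart.

10 semitones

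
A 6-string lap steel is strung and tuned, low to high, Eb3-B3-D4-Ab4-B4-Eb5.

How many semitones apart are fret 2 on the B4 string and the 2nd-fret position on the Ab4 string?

B4 at fret 2 → Db5 (MIDI 73); Ab4 at fret 2 → Bb4 (MIDI 70).
73 − 70 = 3, so the two pitches are 3 semitones apart, with Db5 the higher.

3 semitones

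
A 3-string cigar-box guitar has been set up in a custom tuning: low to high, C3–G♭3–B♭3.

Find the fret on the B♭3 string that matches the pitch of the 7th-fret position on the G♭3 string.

3

Fret 7 on G♭3 is MIDI 54 + 7 = 61 (D♭4). On the B♭3 string (open MIDI 58), that pitch is 61 − 58 = fret 3.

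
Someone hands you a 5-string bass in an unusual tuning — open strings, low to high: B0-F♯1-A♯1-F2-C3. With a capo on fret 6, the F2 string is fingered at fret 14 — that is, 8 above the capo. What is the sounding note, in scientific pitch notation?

The capo raises the open F2 by 6 semitones to B2; fretting 8 more gives F2 + 6 + 8 = F2 + 14 semitones = G3.

G3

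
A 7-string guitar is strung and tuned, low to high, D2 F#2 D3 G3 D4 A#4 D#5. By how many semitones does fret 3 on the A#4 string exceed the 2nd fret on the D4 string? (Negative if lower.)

A#4 at fret 3 → C#5 (MIDI 73); D4 at fret 2 → E4 (MIDI 64).
73 − 64 = 9, so the two pitches are 9 semitones apart.

9 semitones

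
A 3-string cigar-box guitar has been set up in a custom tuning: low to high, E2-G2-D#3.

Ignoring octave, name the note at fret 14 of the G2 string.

A

G2 is MIDI 43. Adding 14 gives 57; 57 mod 12 = 9, i.e. A.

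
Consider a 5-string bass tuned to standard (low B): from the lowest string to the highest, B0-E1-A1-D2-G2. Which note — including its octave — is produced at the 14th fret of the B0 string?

C#2

Each fret is one semitone, so B0 + 14 = C#2.
(Equivalently spelled Db2.)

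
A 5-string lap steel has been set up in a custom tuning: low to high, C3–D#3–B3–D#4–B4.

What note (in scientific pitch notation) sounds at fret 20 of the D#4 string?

D#4 is MIDI 63. Adding 20 gives 83, which is B5.

B5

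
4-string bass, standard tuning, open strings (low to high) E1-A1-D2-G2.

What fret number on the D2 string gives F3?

15

F3 is 15 semitones above the open D2 (D–D#–E–F–…–D#–E–F), so it sits at fret 15.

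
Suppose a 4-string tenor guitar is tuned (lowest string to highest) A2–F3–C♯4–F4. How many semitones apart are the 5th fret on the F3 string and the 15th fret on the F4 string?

22 semitones

F3 at fret 5 → A♯3 (MIDI 58); F4 at fret 15 → G♯5 (MIDI 80).
58 − 80 = -22, so the two pitches are 22 semitones apart, with G♯5 the higher.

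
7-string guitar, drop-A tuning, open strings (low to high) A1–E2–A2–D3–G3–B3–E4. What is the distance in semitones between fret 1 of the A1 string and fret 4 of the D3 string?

20 semitones

A1 at fret 1 → A#1 (MIDI 34); D3 at fret 4 → F#3 (MIDI 54).
34 − 54 = -20, so the two pitches are 20 semitones apart, with F#3 the higher.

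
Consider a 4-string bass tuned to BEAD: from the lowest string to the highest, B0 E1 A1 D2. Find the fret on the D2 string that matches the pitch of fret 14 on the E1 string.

4

Fret 14 on E1 is MIDI 28 + 14 = 42 (F#2). On the D2 string (open MIDI 38), that pitch is 42 − 38 = fret 4.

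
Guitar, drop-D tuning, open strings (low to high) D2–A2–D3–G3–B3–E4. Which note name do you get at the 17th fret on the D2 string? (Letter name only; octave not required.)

G

Each fret is one semitone, so D2 + 17 = G.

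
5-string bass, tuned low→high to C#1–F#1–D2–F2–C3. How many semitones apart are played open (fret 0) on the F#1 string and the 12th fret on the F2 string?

23 semitones

F#1 at fret 0 → F#1 (MIDI 30); F2 at fret 12 → F3 (MIDI 53).
30 − 53 = -23, so the two pitches are 23 semitones apart, with F3 the higher.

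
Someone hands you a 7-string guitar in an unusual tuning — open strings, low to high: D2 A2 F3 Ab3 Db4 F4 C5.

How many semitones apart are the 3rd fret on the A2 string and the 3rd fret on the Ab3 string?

11 semitones

A2 at fret 3 → C3 (MIDI 48); Ab3 at fret 3 → B3 (MIDI 59).
48 − 59 = -11, so the two pitches are 11 semitones apart, with B3 the higher.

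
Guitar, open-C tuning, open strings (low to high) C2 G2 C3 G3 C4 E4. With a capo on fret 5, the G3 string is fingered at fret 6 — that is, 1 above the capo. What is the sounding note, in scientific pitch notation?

C♯4

The capo raises the open G3 by 5 semitones to C4; fretting 1 more gives G3 + 5 + 1 = G3 + 6 semitones = C♯4.
(Also written D♭.)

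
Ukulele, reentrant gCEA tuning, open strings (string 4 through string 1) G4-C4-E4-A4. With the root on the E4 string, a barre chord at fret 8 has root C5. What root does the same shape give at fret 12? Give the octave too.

Moving from fret 8 to fret 12 shifts the root by 4 semitones.
C5 up 4 semitones is E5.

E5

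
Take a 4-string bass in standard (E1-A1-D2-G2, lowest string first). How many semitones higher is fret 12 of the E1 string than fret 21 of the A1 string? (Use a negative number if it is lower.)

E1 at fret 12 → E2 (MIDI 40); A1 at fret 21 → F♯3 (MIDI 54).
40 − 54 = -14, so the two pitches are 14 semitones apart.

-14 semitones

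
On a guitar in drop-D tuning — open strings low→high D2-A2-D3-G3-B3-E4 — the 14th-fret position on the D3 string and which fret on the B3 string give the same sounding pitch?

D3 at fret 14 is D3 + 14 semitones = E4.
The open B3 string is 9 semitones above the open D3, so the same pitch on the B3 string lies at fret 14 − 9 = 5.

5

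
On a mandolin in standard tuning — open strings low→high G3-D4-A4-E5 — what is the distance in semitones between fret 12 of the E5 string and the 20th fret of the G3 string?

13 semitones

E5 at fret 12 → E6 (MIDI 88); G3 at fret 20 → D#5 (MIDI 75).
88 − 75 = 13, so the two pitches are 13 semitones apart, with E6 the higher.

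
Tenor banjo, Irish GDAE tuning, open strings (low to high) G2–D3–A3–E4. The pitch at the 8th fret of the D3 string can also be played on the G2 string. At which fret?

15

Fret 8 on D3 is MIDI 50 + 8 = 58 (A♯3). On the G2 string (open MIDI 43), that pitch is 58 − 43 = fret 15.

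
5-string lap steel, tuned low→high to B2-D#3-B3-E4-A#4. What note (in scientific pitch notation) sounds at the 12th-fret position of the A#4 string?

Each fret is one semitone, so A#4 + 12 = A#5.

A#5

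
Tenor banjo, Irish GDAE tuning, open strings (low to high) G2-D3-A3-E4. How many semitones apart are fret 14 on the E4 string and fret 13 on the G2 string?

E4 at fret 14 → F#5 (MIDI 78); G2 at fret 13 → G#3 (MIDI 56).
78 − 56 = 22, so the two pitches are 22 semitones apart, with F#5 the higher.

22 semitones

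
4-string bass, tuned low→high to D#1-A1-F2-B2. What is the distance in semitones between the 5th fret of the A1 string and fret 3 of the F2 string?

6 semitones

A1 at fret 5 → D2 (MIDI 38); F2 at fret 3 → G#2 (MIDI 44).
38 − 44 = -6, so the two pitches are 6 semitones apart, with G#2 the higher.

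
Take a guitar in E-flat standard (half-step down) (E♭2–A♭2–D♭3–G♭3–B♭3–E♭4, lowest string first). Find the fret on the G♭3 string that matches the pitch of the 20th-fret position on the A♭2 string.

Fret 20 on A♭2 is MIDI 44 + 20 = 64 (E4). On the G♭3 string (open MIDI 54), that pitch is 64 − 54 = fret 10.

10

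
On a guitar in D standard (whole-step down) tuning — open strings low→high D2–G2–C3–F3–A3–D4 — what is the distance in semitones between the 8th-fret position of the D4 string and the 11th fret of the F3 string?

D4 at fret 8 → A♯4 (MIDI 70); F3 at fret 11 → E4 (MIDI 64).
70 − 64 = 6, so the two pitches are 6 semitones apart, with A♯4 the higher.

6 semitones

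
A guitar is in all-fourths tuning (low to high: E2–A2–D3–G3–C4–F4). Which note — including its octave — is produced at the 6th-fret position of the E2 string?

The open E2 string plus 6 semitones: E–F–F#–G–G#–A–A#.
No B→C boundary is crossed, so the octave stays at 2.

A♯2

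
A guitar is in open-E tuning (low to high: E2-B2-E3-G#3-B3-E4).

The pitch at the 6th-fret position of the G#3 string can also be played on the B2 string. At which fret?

15

Fret 6 on G#3 is MIDI 56 + 6 = 62 (D4). On the B2 string (open MIDI 47), that pitch is 62 − 47 = fret 15.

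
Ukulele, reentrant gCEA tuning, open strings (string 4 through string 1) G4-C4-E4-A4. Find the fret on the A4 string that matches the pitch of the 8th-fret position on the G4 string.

Fret 8 on G4 is MIDI 67 + 8 = 75 (D#5). On the A4 string (open MIDI 69), that pitch is 75 − 69 = fret 6.

6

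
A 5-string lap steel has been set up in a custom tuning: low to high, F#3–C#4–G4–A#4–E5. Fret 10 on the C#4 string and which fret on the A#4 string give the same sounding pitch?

1

Fret 10 on C#4 is MIDI 61 + 10 = 71 (B4). On the A#4 string (open MIDI 70), that pitch is 71 − 70 = fret 1.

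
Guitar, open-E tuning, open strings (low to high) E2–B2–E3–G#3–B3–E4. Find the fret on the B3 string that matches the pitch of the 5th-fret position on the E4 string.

E4 at fret 5 is E4 + 5 semitones = A4.
The open B3 string is 5 semitones below the open E4, so the same pitch on the B3 string lies at fret 5 + 5 = 10.

10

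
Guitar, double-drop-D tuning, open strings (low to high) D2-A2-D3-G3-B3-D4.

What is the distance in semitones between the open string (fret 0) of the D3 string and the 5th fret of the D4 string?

D3 at fret 0 → D3 (MIDI 50); D4 at fret 5 → G4 (MIDI 67).
50 − 67 = -17, so the two pitches are 17 semitones apart, with G4 the higher.

17 semitones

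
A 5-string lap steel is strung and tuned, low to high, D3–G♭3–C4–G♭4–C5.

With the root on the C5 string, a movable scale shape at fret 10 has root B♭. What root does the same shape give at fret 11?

B

Moving from fret 10 to fret 11 shifts the root by 1 semitone.
B♭ up 1 semitone is B.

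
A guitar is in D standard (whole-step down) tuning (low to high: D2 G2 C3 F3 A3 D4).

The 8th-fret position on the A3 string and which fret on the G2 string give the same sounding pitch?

A3 at fret 8 is A3 + 8 semitones = F4.
The open G2 string is 14 semitones below the open A3, so the same pitch on the G2 string lies at fret 8 + 14 = 22.

22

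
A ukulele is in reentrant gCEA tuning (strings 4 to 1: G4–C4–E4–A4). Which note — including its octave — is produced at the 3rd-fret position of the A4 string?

A4 is MIDI 69. Adding 3 gives 72, which is C5.

C5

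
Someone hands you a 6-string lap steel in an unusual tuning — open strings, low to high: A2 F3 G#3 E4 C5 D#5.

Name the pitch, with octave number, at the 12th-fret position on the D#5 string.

The open D#5 string plus 12 semitones: D#–E–F–F#–…–C#–D–D#.
The walk passes from B into C once, so the octave number goes from 5 to 6.
(Equivalently spelled Eb6.)

D#6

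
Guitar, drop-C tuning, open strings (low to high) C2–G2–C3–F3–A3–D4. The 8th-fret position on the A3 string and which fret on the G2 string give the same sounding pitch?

22

A3 at fret 8 is A3 + 8 semitones = F4.
The open G2 string is 14 semitones below the open A3, so the same pitch on the G2 string lies at fret 8 + 14 = 22.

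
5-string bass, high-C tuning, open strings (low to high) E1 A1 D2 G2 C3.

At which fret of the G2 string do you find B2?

4

B2 is 4 semitones above the open G2 (G–G#–A–A#–B), so it sits at fret 4.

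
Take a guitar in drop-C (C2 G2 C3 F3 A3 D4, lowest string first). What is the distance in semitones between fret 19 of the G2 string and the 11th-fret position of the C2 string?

G2 at fret 19 → D4 (MIDI 62); C2 at fret 11 → B2 (MIDI 47).
62 − 47 = 15, so the two pitches are 15 semitones apart, with D4 the higher.

15 semitones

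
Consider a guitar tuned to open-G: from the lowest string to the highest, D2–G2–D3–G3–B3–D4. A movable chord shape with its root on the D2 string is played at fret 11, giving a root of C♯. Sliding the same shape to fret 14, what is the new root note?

Moving from fret 11 to fret 14 shifts the root by 3 semitones.
C♯ up 3 semitones is E.

E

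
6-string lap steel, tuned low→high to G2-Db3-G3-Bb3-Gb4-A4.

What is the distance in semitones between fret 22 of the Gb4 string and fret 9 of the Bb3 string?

Gb4 at fret 22 → E6 (MIDI 88); Bb3 at fret 9 → G4 (MIDI 67).
88 − 67 = 21, so the two pitches are 21 semitones apart, with E6 the higher.

21 semitones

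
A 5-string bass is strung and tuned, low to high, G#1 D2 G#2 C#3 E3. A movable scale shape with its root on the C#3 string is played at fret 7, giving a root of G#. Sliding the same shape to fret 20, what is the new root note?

Moving from fret 7 to fret 20 shifts the root by 13 semitones.
G# up 13 semitones is A.

A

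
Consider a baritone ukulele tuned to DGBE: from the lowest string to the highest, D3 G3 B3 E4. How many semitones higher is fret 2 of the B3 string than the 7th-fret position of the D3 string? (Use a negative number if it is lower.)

4 semitones

B3 at fret 2 → C#4 (MIDI 61); D3 at fret 7 → A3 (MIDI 57).
61 − 57 = 4, so the two pitches are 4 semitones apart.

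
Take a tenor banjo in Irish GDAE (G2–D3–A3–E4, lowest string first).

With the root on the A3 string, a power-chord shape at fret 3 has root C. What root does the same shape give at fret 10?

G

Moving from fret 3 to fret 10 shifts the root by 7 semitones.
C up 7 semitones is G.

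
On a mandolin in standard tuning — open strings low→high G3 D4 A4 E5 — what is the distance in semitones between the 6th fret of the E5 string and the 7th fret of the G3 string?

E5 at fret 6 → A#5 (MIDI 82); G3 at fret 7 → D4 (MIDI 62).
82 − 62 = 20, so the two pitches are 20 semitones apart, with A#5 the higher.

20 semitones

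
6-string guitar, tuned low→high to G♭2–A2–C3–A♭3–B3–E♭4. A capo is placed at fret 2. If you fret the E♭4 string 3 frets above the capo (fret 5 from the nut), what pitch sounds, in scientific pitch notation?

The capo raises the open E♭4 by 2 semitones to F4; fretting 3 more gives E♭4 + 2 + 3 = E♭4 + 5 semitones = A♭4.
(Also written G♯.)

A♭4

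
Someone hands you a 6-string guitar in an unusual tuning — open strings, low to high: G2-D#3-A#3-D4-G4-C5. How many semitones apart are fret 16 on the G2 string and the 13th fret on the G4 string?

21 semitones

G2 at fret 16 → B3 (MIDI 59); G4 at fret 13 → G#5 (MIDI 80).
59 − 80 = -21, so the two pitches are 21 semitones apart, with G#5 the higher.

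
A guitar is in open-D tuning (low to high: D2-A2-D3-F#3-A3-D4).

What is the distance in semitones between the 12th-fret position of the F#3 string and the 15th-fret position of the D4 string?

11 semitones

F#3 at fret 12 → F#4 (MIDI 66); D4 at fret 15 → F5 (MIDI 77).
66 − 77 = -11, so the two pitches are 11 semitones apart, with F5 the higher.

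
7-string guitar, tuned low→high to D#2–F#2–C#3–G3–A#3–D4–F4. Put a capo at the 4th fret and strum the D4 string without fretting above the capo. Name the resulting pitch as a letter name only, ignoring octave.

The capo raises the open D4 by 4 semitones to F#4; fretting 0 more gives D4 + 4 + 0 = D4 + 4 semitones, landing on F#.

F#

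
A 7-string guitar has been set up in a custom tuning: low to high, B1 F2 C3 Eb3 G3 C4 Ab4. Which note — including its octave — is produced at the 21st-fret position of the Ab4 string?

F6

Ab4 is MIDI 68. Adding 21 gives 89, which is F6.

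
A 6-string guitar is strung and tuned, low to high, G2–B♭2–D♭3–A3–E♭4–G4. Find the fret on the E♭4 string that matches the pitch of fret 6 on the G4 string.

10

G4 at fret 6 is G4 + 6 semitones = D♭5.
The open E♭4 string is 4 semitones below the open G4, so the same pitch on the E♭4 string lies at fret 6 + 4 = 10.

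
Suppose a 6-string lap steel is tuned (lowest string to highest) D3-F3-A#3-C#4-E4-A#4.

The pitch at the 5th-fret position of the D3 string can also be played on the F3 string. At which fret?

Fret 5 on D3 is MIDI 50 + 5 = 55 (G3). On the F3 string (open MIDI 53), that pitch is 55 − 53 = fret 2.

2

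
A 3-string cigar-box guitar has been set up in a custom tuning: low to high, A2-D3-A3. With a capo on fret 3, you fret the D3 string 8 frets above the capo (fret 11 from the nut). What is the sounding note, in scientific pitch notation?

The capo raises the open D3 by 3 semitones to F3; fretting 8 more gives D3 + 3 + 8 = D3 + 11 semitones = Db4.
(Also written C#.)

Db4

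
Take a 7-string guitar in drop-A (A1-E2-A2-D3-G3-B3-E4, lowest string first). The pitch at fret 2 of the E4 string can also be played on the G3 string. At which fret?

11

E4 at fret 2 is E4 + 2 semitones = F♯4.
The open G3 string is 9 semitones below the open E4, so the same pitch on the G3 string lies at fret 2 + 9 = 11.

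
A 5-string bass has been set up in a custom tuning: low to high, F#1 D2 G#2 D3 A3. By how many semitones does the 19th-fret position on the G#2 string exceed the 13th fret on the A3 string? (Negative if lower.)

-7 semitones

G#2 at fret 19 → D#4 (MIDI 63); A3 at fret 13 → A#4 (MIDI 70).
63 − 70 = -7, so the two pitches are 7 semitones apart.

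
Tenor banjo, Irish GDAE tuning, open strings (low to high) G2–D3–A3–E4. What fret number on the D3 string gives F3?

F3 is 3 semitones above the open D3 (D–D#–E–F), so it sits at fret 3.

3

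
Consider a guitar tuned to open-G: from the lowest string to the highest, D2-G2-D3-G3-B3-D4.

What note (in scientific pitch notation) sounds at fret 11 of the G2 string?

Each fret is one semitone, so G2 + 11 = F#3.
(Equivalently spelled Gb3.)

F#3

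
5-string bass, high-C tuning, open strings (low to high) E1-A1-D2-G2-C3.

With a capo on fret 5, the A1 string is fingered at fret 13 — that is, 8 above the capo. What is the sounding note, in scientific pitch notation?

A#2

The capo raises the open A1 by 5 semitones to D2; fretting 8 more gives A1 + 5 + 8 = A1 + 13 semitones = A#2.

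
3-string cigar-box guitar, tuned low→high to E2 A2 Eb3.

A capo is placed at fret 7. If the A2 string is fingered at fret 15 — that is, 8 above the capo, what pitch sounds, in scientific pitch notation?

The capo raises the open A2 by 7 semitones to E3; fretting 8 more gives A2 + 7 + 8 = A2 + 15 semitones = C4.

C4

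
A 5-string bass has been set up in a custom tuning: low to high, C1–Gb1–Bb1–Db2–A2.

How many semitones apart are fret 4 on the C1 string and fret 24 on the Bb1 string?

30 semitones

C1 at fret 4 → E1 (MIDI 28); Bb1 at fret 24 → Bb3 (MIDI 58).
28 − 58 = -30, so the two pitches are 30 semitones apart, with Bb3 the higher.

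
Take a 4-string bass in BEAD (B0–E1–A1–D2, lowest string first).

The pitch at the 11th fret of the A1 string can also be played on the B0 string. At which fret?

Fret 11 on A1 is MIDI 33 + 11 = 44 (G#2). On the B0 string (open MIDI 23), that pitch is 44 − 23 = fret 21.

21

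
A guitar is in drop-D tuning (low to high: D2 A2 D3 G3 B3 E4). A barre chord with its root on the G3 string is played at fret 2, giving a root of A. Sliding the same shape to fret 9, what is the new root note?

E

Moving from fret 2 to fret 9 shifts the root by 7 semitones.
A up 7 semitones is E.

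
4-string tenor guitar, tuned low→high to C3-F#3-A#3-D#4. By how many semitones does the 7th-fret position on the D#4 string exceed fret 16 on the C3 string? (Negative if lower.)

6 semitones

D#4 at fret 7 → A#4 (MIDI 70); C3 at fret 16 → E4 (MIDI 64).
70 − 64 = 6, so the two pitches are 6 semitones apart.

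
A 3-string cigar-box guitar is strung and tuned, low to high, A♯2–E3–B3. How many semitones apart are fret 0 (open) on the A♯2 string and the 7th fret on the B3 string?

20 semitones

A♯2 at fret 0 → A♯2 (MIDI 46); B3 at fret 7 → F♯4 (MIDI 66).
46 − 66 = -20, so the two pitches are 20 semitones apart, with F♯4 the higher.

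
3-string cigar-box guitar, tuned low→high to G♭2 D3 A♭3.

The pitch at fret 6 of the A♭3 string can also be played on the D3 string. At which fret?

12

A♭3 at fret 6 is A♭3 + 6 semitones = D4.
The open D3 string is 6 semitones below the open A♭3, so the same pitch on the D3 string lies at fret 6 + 6 = 12.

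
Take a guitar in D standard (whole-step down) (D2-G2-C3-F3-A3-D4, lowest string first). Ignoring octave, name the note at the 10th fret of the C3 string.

Each fret is one semitone, so C3 + 10 = A#.

A#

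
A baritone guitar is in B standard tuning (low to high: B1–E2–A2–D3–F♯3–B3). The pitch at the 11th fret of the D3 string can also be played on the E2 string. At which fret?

21

Fret 11 on D3 is MIDI 50 + 11 = 61 (C♯4). On the E2 string (open MIDI 40), that pitch is 61 − 40 = fret 21.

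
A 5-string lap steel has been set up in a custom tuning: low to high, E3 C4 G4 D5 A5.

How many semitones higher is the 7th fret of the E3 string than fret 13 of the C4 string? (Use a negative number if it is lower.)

-14 semitones

E3 at fret 7 → B3 (MIDI 59); C4 at fret 13 → C♯5 (MIDI 73).
59 − 73 = -14, so the two pitches are 14 semitones apart.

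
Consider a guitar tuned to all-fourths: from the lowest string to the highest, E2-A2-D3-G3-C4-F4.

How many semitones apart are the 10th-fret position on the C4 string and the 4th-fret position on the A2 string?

C4 at fret 10 → A♯4 (MIDI 70); A2 at fret 4 → C♯3 (MIDI 49).
70 − 49 = 21, so the two pitches are 21 semitones apart, with A♯4 the higher.

21 semitones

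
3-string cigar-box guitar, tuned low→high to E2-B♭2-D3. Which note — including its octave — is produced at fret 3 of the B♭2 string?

D♭3

B♭2 is MIDI 46. Adding 3 gives 49, which is D♭3.
(Equivalently spelled C♯3.)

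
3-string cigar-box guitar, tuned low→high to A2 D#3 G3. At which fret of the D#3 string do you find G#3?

G#3 is 5 semitones above the open D#3 (D#–E–F–F#–G–G#), so it sits at fret 5.

5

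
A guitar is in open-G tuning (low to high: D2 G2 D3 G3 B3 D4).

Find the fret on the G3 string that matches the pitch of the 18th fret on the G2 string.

6

Fret 18 on G2 is MIDI 43 + 18 = 61 (C♯4). On the G3 string (open MIDI 55), that pitch is 61 − 55 = fret 6.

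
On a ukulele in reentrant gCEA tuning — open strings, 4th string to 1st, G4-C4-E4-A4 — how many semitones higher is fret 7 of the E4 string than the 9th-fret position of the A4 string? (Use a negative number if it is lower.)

E4 at fret 7 → B4 (MIDI 71); A4 at fret 9 → F♯5 (MIDI 78).
71 − 78 = -7, so the two pitches are 7 semitones apart.

-7 semitones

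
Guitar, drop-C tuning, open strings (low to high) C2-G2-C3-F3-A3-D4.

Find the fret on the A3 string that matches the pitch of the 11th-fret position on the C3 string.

Fret 11 on C3 is MIDI 48 + 11 = 59 (B3). On the A3 string (open MIDI 57), that pitch is 59 − 57 = fret 2.

2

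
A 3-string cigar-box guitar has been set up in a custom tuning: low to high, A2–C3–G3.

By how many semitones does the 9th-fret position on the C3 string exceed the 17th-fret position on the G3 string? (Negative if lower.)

-15 semitones

C3 at fret 9 → A3 (MIDI 57); G3 at fret 17 → C5 (MIDI 72).
57 − 72 = -15, so the two pitches are 15 semitones apart.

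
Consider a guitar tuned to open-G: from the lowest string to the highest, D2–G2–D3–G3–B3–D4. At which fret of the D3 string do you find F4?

F4 is 15 semitones above the open D3 (D–D#–E–F–…–D#–E–F), so it sits at fret 15.

15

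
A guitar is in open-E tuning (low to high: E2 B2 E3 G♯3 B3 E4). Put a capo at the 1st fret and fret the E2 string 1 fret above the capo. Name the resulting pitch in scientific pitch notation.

F♯2

The capo raises the open E2 by 1 semitone to F2; fretting 1 more gives E2 + 1 + 1 = E2 + 2 semitones = F♯2.
(Also written G♭.)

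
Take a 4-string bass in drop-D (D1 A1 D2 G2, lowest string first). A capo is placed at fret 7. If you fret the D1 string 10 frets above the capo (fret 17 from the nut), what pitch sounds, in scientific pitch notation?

G2

The capo raises the open D1 by 7 semitones to A1; fretting 10 more gives D1 + 7 + 10 = D1 + 17 semitones = G2.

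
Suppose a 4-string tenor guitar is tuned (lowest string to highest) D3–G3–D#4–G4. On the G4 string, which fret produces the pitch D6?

19

D6 is 19 semitones above the open G4 (G–G#–A–A#–…–C–C#–D), so it sits at fret 19.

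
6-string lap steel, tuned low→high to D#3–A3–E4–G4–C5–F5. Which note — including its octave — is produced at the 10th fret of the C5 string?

A#5

Each fret is one semitone, so C5 + 10 = A#5.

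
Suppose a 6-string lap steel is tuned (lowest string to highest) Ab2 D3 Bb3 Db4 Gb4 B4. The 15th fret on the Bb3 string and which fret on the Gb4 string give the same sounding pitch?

Fret 15 on Bb3 is MIDI 58 + 15 = 73 (Db5). On the Gb4 string (open MIDI 66), that pitch is 73 − 66 = fret 7.

7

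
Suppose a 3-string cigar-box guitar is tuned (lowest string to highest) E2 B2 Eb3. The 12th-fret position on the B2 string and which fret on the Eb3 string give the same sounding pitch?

B2 at fret 12 is B2 + 12 semitones = B3.
The open Eb3 string is 4 semitones above the open B2, so the same pitch on the Eb3 string lies at fret 12 − 4 = 8.

8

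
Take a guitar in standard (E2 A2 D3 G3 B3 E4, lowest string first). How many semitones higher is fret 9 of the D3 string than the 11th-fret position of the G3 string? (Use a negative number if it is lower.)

-7 semitones

D3 at fret 9 → B3 (MIDI 59); G3 at fret 11 → F♯4 (MIDI 66).
59 − 66 = -7, so the two pitches are 7 semitones apart.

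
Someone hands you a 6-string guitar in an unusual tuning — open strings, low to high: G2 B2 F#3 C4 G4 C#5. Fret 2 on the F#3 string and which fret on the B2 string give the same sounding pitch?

F#3 at fret 2 is F#3 + 2 semitones = G#3.
The open B2 string is 7 semitones below the open F#3, so the same pitch on the B2 string lies at fret 2 + 7 = 9.

9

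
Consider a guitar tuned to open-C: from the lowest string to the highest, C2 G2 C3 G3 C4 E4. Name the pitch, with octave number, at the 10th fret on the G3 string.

The open G3 string plus 10 semitones: G–G#–A–A#–…–D#–E–F.
The walk passes from B into C once, so the octave number goes from 3 to 4.

F4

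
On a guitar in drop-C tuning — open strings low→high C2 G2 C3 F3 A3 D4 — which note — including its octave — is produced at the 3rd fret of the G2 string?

Each fret is one semitone, so G2 + 3 = A♯2.
(Equivalently spelled B♭2.)

A♯2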